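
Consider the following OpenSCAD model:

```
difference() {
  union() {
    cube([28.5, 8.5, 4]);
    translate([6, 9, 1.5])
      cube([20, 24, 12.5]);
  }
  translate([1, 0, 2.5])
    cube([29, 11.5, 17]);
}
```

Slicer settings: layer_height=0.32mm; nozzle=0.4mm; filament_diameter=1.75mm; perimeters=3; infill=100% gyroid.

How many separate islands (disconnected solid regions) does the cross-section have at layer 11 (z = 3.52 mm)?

2

At z = 3.52 mm: the cube is present — its section is the full 28.5×8.5 rectangle; the cube at (6, 9) (footprint 20×24) is included at this height; Taking the union: the 2 present regions are separate (no shared area or edge), so areas and boundary lengths simply add and each stays a separate island — 2 connected regions; the 29×11.5 cube at (1, 0) contributes its full rectangle; After the difference (first − rest): starting from that combined region, the 29×11.5 cube at (1, 0) partially overlaps it — only the 283.75 mm² overlap (of its 333.50 mm²) is removed, clipping the outline — 2 connected regions. Overall, the cross-section has 2 separate islands. Island count = 2.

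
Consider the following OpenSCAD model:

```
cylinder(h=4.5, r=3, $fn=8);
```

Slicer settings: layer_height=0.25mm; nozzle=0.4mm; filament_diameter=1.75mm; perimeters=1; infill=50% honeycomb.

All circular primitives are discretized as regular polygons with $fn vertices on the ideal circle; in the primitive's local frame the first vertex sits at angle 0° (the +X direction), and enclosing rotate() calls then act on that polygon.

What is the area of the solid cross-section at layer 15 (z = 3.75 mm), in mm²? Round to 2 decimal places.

25.46 mm²

At z = 3.75 mm: the r=3 cylinder gives a regular 8-gon of circumradius 3 (constant along its height) (area = (8/2)·3.000²·sin(360°/8) = 25.46 mm²). Overall, the cross-section is a single solid region. Net area = 25.46 mm².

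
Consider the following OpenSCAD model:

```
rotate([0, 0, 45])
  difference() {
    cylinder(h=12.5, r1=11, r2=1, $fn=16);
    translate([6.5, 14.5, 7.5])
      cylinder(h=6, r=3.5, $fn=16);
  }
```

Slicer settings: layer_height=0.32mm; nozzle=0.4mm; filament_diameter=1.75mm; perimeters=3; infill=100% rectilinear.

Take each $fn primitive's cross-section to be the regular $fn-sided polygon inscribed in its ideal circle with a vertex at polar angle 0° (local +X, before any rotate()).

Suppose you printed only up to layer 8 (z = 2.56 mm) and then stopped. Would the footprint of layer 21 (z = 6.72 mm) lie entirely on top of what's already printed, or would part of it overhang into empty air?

Compare the two slices. At z = 2.56: the cone contributes a regular 16-gon of circumradius 8.952 (interpolated between r1=11 and r2=1 at t=0.205) (area = (16/2)·8.952²·sin(360°/16) = 245.34 mm²); the cylinder at (6.5, 14.5) is absent (z outside [7.5, 13.5]); Subtracting the remaining from the first: none of the subtracted shapes is present at this height, so the cone is unchanged — area = 245.34 mm²; (rotated 45° about Z; rotation is an isometry so areas/perimeters/island counts are preserved). At z = 6.72: the cone (r1=11→r2=1) has section circumradius 5.624 here — a regular 16-gon (area = (16/2)·5.624²·sin(360°/16) = 96.83 mm²); the cylinder at (6.5, 14.5) is absent (z outside [7.5, 13.5]); Taking the first minus the rest: none of the subtracted shapes is present at this height, so the cone is unchanged — area = 96.83 mm²; (whole slice rotated 45° about Z — lengths, areas and connectivity unchanged). Checking containment: the cross-section at z = 6.72 is a subset of the cross-section at z = 2.56.

entirely on top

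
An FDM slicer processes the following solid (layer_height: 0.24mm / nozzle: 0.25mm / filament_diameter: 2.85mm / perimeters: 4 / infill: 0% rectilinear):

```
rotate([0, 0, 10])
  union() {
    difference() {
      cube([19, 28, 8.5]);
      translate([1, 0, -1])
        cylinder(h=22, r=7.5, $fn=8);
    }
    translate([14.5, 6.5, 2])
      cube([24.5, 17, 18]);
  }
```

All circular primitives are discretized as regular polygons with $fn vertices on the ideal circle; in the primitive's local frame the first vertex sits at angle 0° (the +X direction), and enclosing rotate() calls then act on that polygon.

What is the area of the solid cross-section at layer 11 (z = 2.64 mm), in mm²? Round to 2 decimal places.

At z = 2.64 mm: the cube is present — its section is the full 19×28 rectangle (area 532.00 mm²); the cylinder at (1, 0): section is a regular 8-gon, circumradius r=7.5 (area = (8/2)·7.500²·sin(360°/8) = 159.10 mm²); Taking the first minus the rest: starting from the 19×28 cube (532.00 mm²), the r=7.5 cylinder at (1, 0) partially overlaps it — only the 47.07 mm² overlap (of its 159.10 mm²) is removed, clipping the outline — area = 484.93 mm²; the cube at (14.5, 6.5) (footprint 24.5×17) is included at this height (area 416.50 mm²); Taking the union: the regions partially overlap — summed areas 901.43 mm² minus the doubly-counted overlap 76.50 mm² gives 824.93 mm² — area = 824.93 mm²; (rotated 10° about Z; rotation is an isometry so areas/perimeters/island counts are preserved). Overall, the cross-section is a single solid region. Net area = 824.93 mm².

824.93 mm²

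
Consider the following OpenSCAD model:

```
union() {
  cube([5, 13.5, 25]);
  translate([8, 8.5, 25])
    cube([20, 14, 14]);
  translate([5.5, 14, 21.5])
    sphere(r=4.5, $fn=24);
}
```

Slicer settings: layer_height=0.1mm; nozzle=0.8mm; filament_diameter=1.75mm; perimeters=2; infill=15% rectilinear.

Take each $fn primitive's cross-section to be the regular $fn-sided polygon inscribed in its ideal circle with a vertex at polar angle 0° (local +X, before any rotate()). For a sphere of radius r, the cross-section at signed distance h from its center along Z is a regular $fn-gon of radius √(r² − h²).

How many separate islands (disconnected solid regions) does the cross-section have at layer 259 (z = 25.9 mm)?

2

At z = 25.9 mm: the cube is absent (z outside [0, 25]); the cube at (8, 8.5) (footprint 20×14) is included at this height; the sphere at (5.5, 14): section is a regular 24-gon, circumradius = √(r²−h²) = √(4.5²−4.4²) = 0.943; Combining (union): the 2 present regions are separate (no shared area or edge), so areas and boundary lengths simply add and each stays a separate island — 2 connected regions. Overall, the cross-section has 2 separate islands. Island count = 2.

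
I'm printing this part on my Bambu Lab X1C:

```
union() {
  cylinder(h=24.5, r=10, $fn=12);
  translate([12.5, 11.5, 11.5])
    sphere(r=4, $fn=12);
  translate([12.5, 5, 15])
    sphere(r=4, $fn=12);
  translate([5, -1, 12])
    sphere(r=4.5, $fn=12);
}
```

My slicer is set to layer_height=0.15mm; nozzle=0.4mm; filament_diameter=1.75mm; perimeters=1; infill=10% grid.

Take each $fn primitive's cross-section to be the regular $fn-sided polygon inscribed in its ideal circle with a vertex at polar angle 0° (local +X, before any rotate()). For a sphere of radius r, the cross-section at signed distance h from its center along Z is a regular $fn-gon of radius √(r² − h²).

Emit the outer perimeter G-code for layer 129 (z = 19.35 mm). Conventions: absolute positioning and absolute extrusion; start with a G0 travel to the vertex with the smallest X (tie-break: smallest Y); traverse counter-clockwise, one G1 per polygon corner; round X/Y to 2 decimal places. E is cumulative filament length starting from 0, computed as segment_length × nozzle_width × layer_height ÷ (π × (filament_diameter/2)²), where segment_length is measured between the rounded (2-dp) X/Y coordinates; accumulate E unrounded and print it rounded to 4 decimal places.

G0 X-10.00 Y0.00 Z19.35
G1 X-8.66 Y-5.00 E0.1291
G1 X-5.00 Y-8.66 E0.2582
G1 X0.00 Y-10.00 E0.3874
G1 X5.00 Y-8.66 E0.5165
G1 X8.66 Y-5.00 E0.6456
G1 X10.00 Y0.00 E0.7747
G1 X8.66 Y5.00 E0.9039
G1 X5.00 Y8.66 E1.0330
G1 X0.00 Y10.00 E1.1621
G1 X-5.00 Y8.66 E1.2912
G1 X-8.66 Y5.00 E1.4204
G1 X-10.00 Y0.00 E1.5495

At z = 19.35 mm: the r=10 cylinder gives a regular 12-gon of circumradius 10 (constant along its height); the sphere at (12.5, 11.5) is absent (|z−center|=7.850 > r=4); the sphere at (12.5, 5) is not intersected at this z (|z−center|=4.350 > r=4); the sphere at (5, -1) is absent (|z−center|=7.350 > r=4.5); Merging all regions: only the r=10 cylinder is present, so the union is just that shape — 1 connected region. The outline is a single polygon with 12 vertices. Extrusion per mm of travel: 0.4 × 0.15 / (π × 0.875²) = 0.024945. Accumulating E over each segment gives final E = 1.5495.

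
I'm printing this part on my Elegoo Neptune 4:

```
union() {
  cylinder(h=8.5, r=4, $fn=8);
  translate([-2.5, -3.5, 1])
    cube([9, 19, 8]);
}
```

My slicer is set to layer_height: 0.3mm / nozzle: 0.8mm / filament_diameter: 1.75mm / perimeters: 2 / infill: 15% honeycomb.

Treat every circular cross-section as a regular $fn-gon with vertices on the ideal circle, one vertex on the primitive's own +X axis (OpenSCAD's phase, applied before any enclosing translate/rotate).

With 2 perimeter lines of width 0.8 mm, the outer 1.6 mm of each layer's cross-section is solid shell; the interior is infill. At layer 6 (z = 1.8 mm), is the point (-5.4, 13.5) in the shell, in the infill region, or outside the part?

At z = 1.8 mm: the r=4 cylinder contributes a regular 8-gon of circumradius 4; the cube at (-2.5, -3.5) (footprint 9×19) is included at this height; Taking the union: the regions partially overlap (shared area 39.44 mm²), so overlapping operands fuse into one piece — 1 connected region. Overall, the cross-section is a single solid region. The nearest boundary edge runs (-2.50, 2.96)→(-2.50, 15.50); distance from the point to it = 2.90 mm. The point is not inside any of the regions above, so it lies outside the cross-section (2.90 mm from the nearest boundary).

outside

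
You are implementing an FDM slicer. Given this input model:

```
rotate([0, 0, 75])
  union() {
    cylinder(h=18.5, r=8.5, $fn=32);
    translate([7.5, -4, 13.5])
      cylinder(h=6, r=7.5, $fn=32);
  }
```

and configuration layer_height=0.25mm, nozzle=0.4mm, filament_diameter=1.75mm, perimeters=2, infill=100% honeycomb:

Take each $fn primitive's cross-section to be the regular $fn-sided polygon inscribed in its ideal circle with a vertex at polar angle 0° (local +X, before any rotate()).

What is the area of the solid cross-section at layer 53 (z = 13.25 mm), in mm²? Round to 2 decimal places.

225.52 mm²

At z = 13.25 mm: the r=8.5 cylinder contributes a regular 32-gon of circumradius 8.5 (area = (32/2)·8.500²·sin(360°/32) = 225.52 mm²); the cylinder at (7.5, -4) is not intersected at this z (z outside [13.5, 19.5]); Combining (union): only the r=8.5 cylinder is present, so the union is just that shape — area = 225.52 mm²; (whole slice rotated 75° about Z — lengths, areas and connectivity unchanged). Overall, the cross-section is a single solid region. Net area = 225.52 mm².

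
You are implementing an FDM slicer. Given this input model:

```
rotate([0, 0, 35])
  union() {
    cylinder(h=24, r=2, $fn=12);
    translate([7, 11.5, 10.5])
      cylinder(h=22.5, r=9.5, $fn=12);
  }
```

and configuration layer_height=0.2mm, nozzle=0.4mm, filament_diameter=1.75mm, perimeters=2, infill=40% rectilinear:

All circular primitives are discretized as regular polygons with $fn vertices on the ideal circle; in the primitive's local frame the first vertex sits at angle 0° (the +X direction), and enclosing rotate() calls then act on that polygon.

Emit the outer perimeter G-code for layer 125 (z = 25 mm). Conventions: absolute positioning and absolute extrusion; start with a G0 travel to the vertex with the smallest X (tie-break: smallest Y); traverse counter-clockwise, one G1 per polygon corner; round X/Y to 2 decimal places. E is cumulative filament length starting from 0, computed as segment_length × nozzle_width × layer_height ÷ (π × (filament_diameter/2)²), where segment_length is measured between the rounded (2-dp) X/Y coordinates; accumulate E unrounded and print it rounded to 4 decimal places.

G0 X-10.33 Y12.61 Z25.00
G1 X-8.64 Y7.99 E0.1636
G1 X-4.88 Y4.83 E0.3270
G1 X-0.03 Y3.97 E0.4908
G1 X4.59 Y5.65 E0.6543
G1 X7.75 Y9.42 E0.8179
G1 X8.60 Y14.26 E0.9814
G1 X6.92 Y18.88 E1.1449
G1 X3.15 Y22.05 E1.3087
G1 X-1.69 Y22.90 E1.4721
G1 X-6.31 Y21.22 E1.6356
G1 X-9.47 Y17.45 E1.7993
G1 X-10.33 Y12.61 E1.9628

At z = 25 mm: the cylinder does not reach this height (z outside [0, 24]); the r=9.5 cylinder at (7, 11.5) contributes a regular 12-gon of circumradius 9.5; Taking the union: only the r=9.5 cylinder at (7, 11.5) is present, so the union is just that shape — 1 connected region; (rotated 35° about Z; rotation is an isometry so areas/perimeters/island counts are preserved). The outline is a single polygon with 12 vertices. Extrusion per mm of travel: 0.4 × 0.2 / (π × 0.875²) = 0.033260. Accumulating E over each segment gives final E = 1.9628.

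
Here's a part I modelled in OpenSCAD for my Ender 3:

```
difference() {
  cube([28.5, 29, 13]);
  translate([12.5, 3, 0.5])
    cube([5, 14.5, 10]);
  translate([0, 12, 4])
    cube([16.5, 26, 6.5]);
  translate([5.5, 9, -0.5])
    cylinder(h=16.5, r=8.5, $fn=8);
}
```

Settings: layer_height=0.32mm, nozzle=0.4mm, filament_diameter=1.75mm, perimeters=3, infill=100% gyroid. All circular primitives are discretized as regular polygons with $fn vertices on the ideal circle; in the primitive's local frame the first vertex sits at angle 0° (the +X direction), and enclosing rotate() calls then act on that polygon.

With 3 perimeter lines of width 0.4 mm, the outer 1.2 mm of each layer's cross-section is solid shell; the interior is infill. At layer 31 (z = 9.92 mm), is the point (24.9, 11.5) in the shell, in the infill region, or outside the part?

infill

At z = 9.92 mm: the 28.5×29 cube contributes its full rectangle; the cube at (12.5, 3) is present — its section is the full 5×14.5 rectangle; the cube at (0, 12) (footprint 16.5×26) is included at this height; the cylinder at (5.5, 9): section is a regular 8-gon, circumradius r=8.5; Subtracting the remaining from the first: starting from the 28.5×29 cube, the 5×14.5 cube at (12.5, 3) lies wholly inside it (removes its full 72.50 mm² and its 39.00 mm outline becomes a hole wall); the 16.5×26 cube at (0, 12) partially overlaps it — only the 258.50 mm² overlap (of its 429.00 mm²) is removed, clipping the outline; the r=8.5 cylinder at (5.5, 9) partially overlaps it — only the 126.36 mm² overlap (of its 204.35 mm²) is removed, clipping the outline — 1 connected region. Overall, the cross-section is a single solid region. The nearest boundary edge runs (28.50, 29.00)→(28.50, 0.00); distance from the point to it = 3.60 mm. The point is inside the cross-section and 3.60 mm from the nearest boundary — more than the 1.2 mm shell width (3 × 0.4), so it's in the infill interior.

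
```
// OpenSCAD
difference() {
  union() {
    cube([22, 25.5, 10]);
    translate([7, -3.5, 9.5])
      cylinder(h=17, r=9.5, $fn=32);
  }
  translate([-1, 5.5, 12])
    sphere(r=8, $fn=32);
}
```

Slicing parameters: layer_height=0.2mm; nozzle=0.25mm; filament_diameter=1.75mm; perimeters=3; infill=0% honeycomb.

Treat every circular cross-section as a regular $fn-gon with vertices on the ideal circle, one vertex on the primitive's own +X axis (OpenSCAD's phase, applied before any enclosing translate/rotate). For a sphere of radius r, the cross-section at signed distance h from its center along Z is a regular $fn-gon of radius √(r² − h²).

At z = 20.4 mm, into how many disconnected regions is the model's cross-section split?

1

At z = 20.4 mm: the cube is not intersected at this z (z outside [0, 10]); the r=9.5 cylinder at (7, -3.5) contributes a regular 32-gon of circumradius 9.5; Taking the union: only the r=9.5 cylinder at (7, -3.5) is present, so the union is just that shape — 1 connected region; the sphere at (-1, 5.5) is absent (|z−center|=8.400 > r=8); Taking the first minus the rest: none of the subtracted shapes is present at this height, so the result so far is unchanged — 1 connected region. The result has 1 disconnected region.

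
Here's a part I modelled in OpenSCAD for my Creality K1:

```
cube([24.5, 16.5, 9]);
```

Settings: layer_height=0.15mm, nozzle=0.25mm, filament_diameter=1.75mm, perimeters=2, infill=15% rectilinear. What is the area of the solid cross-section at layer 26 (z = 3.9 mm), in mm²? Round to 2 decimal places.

404.25 mm²

At z = 3.9 mm: the 24.5×16.5 cube contributes its full rectangle (area 404.25 mm²). Overall, the cross-section is a single solid region. Net area = 404.25 mm².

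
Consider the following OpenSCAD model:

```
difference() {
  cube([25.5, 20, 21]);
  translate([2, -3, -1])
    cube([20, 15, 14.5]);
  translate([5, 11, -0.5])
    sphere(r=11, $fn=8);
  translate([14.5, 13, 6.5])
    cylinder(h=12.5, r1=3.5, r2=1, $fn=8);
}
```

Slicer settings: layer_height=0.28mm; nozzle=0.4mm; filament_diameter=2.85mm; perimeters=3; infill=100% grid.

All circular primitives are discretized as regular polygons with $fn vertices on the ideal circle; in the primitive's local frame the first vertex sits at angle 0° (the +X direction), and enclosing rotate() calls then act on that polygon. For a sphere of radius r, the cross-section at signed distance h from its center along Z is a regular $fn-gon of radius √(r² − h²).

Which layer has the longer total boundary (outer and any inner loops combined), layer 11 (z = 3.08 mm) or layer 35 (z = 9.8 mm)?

layer 35 (z = 9.8 mm)

Layer 11 (z = 3.08): the cube (footprint 25.5×20) is included at this height (perimeter 91.00 mm); the cube at (2, -3) (footprint 20×15) is included at this height (perimeter 70.00 mm); the r=11 sphere at (5, 11) contributes a regular 8-gon of circumradius √(11²−3.58²) = 10.401 (perimeter = 2·8·10.401·sin(180°/8) = 63.69 mm); the cone at (14.5, 13) is absent (z outside [6.5, 19]); After the difference (first − rest): starting from the 25.5×20 cube, the 20×15 cube at (2, -3) partially overlaps it — only the 240.00 mm² overlap (of its 300.00 mm²) is removed, clipping the outline; the r=11 sphere at (5, 11) partially overlaps it — only the 122.88 mm² overlap (of its 305.99 mm²) is removed, clipping the outline — boundary = 83.52 mm. So its perimeter = 83.52 mm. Layer 35 (z = 9.8): the 25.5×20 cube contributes its full rectangle (perimeter 91.00 mm); the cube at (2, -3) is present — its section is the full 20×15 rectangle (perimeter 70.00 mm); the r=11 sphere at (5, 11) contributes a regular 8-gon of circumradius √(11²−10.3²) = 3.861 (perimeter = 2·8·3.861·sin(180°/8) = 23.64 mm); the cone at (14.5, 13) (r1=3.5→r2=1) has section circumradius 2.840 here — a regular 8-gon (perimeter = 2·8·2.840·sin(180°/8) = 17.39 mm); Taking the first minus the rest: starting from the 25.5×20 cube, the 20×15 cube at (2, -3) partially overlaps it — only the 240.00 mm² overlap (of its 300.00 mm²) is removed, clipping the outline; the r=11 sphere at (5, 11) partially overlaps it — only the 15.33 mm² overlap (of its 42.17 mm²) is removed, clipping the outline; the cone at (14.5, 13) partially overlaps it — only the 16.67 mm² overlap (of its 22.81 mm²) is removed, clipping the outline — boundary = 124.47 mm. So its perimeter = 124.47 mm. Layer 35 is larger (124.47 vs 83.52 mm).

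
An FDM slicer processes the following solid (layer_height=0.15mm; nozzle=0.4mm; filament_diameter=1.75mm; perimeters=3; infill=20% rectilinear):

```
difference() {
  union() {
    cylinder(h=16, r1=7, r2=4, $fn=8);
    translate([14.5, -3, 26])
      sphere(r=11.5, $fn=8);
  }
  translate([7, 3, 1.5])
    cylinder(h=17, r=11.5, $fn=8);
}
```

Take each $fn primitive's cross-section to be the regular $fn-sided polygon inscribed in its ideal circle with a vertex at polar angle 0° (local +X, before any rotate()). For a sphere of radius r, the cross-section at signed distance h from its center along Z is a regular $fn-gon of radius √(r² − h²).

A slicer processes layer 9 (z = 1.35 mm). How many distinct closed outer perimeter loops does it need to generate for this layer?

At z = 1.35 mm: the cone: at t=0.084 of its height the radius interpolates to r₁+(r₂−r₁)t = 6.747, giving a regular 8-gon of that circumradius; the sphere at (14.5, -3) is not intersected at this z (|z−center|=24.650 > r=11.5); Combining (union): only the cone is present, so the union is just that shape — 1 connected region; the cylinder at (7, 3) is absent (z outside [1.5, 18.5]); Taking the first minus the rest: none of the subtracted shapes is present at this height, so the result so far is unchanged — 1 connected region. The result has 1 disconnected region.

1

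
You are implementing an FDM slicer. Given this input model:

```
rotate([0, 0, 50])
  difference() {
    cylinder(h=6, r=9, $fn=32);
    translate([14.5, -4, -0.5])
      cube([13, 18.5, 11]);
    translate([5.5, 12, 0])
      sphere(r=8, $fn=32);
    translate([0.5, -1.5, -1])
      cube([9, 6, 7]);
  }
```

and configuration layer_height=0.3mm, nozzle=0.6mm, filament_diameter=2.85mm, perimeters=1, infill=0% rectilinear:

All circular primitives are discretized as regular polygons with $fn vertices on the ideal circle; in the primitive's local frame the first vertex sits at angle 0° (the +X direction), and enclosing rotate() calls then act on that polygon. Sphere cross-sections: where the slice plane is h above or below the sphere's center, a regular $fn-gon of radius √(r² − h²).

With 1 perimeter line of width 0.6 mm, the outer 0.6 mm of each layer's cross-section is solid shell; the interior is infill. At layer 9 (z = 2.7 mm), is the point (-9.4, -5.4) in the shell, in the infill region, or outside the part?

outside

At z = 2.7 mm: the r=9 cylinder gives a regular 32-gon of circumradius 9 (constant along its height); the 13×18.5 cube at (14.5, -4) contributes its full rectangle; the r=8 sphere at (5.5, 12) slices to a regular 32-gon of circumradius 7.531 (√(r²−h²) with h=2.7 from center); the cube at (0.5, -1.5) (footprint 9×6) is included at this height; Taking the first minus the rest: starting from the r=9 cylinder, the 13×18.5 cube at (14.5, -4) misses the remaining region (no effect); the r=8 sphere at (5.5, 12) partially overlaps it — only the 21.90 mm² overlap (of its 177.02 mm²) is removed, clipping the outline; the 9×6 cube at (0.5, -1.5) partially overlaps it — only the 48.98 mm² overlap (of its 54.00 mm²) is removed, clipping the outline — 2 connected regions; (rotated 50° about Z; rotation is an isometry so areas/perimeters/island counts are preserved). Overall, the cross-section has 2 separate islands. Undo the 50° rotation: the query point maps to (-10.179, 3.730) in the un-rotated model frame. The nearest boundary edge runs (-8.83, 1.76)→(-8.31, 3.44); distance from the point to it = 1.87 mm. The point is not inside any of the regions above, so it lies outside the cross-section (1.87 mm from the nearest boundary).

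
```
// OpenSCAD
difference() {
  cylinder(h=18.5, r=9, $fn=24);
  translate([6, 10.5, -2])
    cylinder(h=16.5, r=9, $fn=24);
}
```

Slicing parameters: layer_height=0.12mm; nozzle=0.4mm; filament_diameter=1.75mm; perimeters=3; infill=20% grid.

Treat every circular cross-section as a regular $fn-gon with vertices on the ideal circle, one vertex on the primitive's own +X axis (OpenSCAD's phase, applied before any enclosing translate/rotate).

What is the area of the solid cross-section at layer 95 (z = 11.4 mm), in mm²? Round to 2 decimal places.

198.56 mm²

At z = 11.4 mm: the r=9 cylinder contributes a regular 24-gon of circumradius 9 (area = (24/2)·9.000²·sin(360°/24) = 251.57 mm²); the cylinder at (6, 10.5): section is a regular 24-gon, circumradius r=9 (area = (24/2)·9.000²·sin(360°/24) = 251.57 mm²); Subtracting the remaining from the first: starting from the r=9 cylinder (251.57 mm²), the r=9 cylinder at (6, 10.5) partially overlaps it — only the 53.02 mm² overlap (of its 251.57 mm²) is removed, clipping the outline — area = 198.56 mm². Overall, the cross-section is a single solid region. Net area = 198.56 mm².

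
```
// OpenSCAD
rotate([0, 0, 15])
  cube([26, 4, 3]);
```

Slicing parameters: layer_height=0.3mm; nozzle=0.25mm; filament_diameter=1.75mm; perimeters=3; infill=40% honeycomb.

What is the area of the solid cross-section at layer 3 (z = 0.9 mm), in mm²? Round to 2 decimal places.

104.00 mm²

At z = 0.9 mm: the cube (footprint 26×4) is included at this height (area 104.00 mm²); (whole slice rotated 15° about Z — lengths, areas and connectivity unchanged). Overall, the cross-section is a single solid region. Net area = 104.00 mm².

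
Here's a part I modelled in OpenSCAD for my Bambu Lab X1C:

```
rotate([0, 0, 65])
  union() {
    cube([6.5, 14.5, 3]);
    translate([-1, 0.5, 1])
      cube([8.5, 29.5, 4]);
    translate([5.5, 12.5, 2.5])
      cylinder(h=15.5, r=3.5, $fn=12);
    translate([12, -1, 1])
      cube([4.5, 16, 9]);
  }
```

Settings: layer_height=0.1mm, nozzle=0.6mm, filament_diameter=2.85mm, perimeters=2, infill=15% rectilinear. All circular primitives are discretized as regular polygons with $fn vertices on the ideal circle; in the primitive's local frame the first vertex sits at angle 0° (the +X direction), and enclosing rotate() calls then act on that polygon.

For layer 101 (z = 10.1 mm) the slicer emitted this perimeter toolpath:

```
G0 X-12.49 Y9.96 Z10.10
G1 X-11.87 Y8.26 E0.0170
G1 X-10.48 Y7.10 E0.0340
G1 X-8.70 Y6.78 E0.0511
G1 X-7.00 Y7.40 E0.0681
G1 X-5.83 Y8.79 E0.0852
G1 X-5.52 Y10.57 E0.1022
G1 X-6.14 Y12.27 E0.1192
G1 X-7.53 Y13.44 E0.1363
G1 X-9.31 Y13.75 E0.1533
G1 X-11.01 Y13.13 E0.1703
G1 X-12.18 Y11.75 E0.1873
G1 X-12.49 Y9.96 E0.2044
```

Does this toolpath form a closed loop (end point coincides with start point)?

Start point (G0): (-12.49, 9.96). End point (last G1): the path returns to the start — closed.

yes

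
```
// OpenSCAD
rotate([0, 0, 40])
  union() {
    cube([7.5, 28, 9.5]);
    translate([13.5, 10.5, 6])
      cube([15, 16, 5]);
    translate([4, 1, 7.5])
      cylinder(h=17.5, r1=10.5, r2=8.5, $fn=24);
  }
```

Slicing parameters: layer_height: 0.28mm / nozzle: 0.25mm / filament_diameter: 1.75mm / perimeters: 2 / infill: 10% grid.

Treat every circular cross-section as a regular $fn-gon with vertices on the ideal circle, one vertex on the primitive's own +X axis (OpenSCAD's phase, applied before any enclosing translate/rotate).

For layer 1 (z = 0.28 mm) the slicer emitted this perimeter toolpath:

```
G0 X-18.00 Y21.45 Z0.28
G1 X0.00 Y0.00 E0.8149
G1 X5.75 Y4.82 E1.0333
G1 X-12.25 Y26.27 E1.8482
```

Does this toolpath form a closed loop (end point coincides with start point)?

Start point (G0): (-18.00, 21.45). End point (last G1): the path does not return to the start — open.

no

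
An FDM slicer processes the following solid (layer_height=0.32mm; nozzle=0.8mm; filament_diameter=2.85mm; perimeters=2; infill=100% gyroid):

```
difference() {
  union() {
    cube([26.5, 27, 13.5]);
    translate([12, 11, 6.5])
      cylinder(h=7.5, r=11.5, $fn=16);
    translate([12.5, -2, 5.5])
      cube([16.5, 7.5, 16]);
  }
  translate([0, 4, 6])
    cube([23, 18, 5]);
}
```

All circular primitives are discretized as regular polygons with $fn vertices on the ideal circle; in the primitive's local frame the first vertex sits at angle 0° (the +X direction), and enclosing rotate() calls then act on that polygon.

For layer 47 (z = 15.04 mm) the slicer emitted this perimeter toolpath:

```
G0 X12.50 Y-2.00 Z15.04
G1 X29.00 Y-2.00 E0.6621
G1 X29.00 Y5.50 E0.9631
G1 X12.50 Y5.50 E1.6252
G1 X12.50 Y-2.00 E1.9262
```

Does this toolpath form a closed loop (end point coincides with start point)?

Start point (G0): (12.50, -2.00). End point (last G1): the path returns to the start — closed.

yes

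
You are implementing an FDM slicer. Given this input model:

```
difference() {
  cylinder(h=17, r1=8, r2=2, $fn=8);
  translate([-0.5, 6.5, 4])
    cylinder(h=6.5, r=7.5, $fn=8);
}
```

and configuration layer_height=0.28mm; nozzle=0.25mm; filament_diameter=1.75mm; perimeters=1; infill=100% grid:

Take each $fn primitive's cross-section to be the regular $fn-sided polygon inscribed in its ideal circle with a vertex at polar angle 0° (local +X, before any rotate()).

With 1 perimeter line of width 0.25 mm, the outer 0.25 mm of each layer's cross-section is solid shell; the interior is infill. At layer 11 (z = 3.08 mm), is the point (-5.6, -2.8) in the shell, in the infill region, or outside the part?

At z = 3.08 mm: the cone contributes a regular 8-gon of circumradius 6.913 (interpolated between r1=8 and r2=2 at t=0.181); the cylinder at (-0.5, 6.5) is absent (z outside [4, 10.5]); Subtracting the remaining from the first: none of the subtracted shapes is present at this height, so the cone is unchanged — 1 connected region. Overall, the cross-section is a single solid region. The nearest boundary edge runs (-6.91, 0.00)→(-4.89, -4.89); distance from the point to it = 0.14 mm. The point is inside the cross-section, 0.14 mm from the nearest boundary — within the 0.25 mm shell band (1 × 0.25).

shell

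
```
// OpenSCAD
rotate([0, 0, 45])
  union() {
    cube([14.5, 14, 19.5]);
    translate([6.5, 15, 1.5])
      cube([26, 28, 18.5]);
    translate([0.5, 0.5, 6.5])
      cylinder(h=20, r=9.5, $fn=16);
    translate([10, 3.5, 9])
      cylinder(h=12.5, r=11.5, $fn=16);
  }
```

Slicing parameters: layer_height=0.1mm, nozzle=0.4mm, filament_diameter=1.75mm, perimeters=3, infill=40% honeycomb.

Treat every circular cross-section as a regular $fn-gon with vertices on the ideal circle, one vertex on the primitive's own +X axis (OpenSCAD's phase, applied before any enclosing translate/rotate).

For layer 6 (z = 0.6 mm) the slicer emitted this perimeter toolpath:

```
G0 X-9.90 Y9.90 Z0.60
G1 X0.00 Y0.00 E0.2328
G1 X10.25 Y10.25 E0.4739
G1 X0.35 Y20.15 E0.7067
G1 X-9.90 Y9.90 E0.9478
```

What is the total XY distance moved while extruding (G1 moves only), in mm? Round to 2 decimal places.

56.99 mm

Sum the Euclidean lengths of each G1 segment: total = 56.99 mm.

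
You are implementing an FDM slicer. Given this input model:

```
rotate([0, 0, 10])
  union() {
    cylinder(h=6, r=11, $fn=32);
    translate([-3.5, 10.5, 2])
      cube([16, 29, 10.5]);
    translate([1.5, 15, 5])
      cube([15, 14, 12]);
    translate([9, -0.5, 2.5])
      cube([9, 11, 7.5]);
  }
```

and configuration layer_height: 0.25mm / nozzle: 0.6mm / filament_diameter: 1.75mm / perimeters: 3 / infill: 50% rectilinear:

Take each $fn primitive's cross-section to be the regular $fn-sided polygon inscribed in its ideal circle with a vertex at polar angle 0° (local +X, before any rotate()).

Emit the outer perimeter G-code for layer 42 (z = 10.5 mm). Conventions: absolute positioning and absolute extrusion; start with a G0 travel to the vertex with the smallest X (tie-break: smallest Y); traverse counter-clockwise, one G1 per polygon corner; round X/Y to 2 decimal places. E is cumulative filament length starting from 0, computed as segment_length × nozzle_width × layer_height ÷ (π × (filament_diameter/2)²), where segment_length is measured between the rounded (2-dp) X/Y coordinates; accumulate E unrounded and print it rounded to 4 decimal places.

At z = 10.5 mm: the cylinder is absent (z outside [0, 6]); the 16×29 cube at (-3.5, 10.5) contributes its full rectangle; the cube at (1.5, 15) is present — its section is the full 15×14 rectangle; the cube at (9, -0.5) is not intersected at this z (z outside [2.5, 10]); Merging all regions: the regions partially overlap (shared area 154.00 mm²), so overlapping operands fuse into one piece — 1 connected region; (whole slice rotated 10° about Z — lengths, areas and connectivity unchanged). The outline is a single polygon with 8 vertices. Extrusion per mm of travel: 0.6 × 0.25 / (π × 0.875²) = 0.062363. Accumulating E over each segment gives final E = 6.1109.

G0 X-10.31 Y38.29 Z10.50
G1 X-5.27 Y9.73 E1.8086
G1 X10.49 Y12.51 E2.8066
G1 X9.71 Y16.94 E3.0871
G1 X13.64 Y17.64 E3.3361
G1 X11.21 Y31.42 E4.2087
G1 X7.27 Y30.73 E4.4581
G1 X5.45 Y41.07 E5.1129
G1 X-10.31 Y38.29 E6.1109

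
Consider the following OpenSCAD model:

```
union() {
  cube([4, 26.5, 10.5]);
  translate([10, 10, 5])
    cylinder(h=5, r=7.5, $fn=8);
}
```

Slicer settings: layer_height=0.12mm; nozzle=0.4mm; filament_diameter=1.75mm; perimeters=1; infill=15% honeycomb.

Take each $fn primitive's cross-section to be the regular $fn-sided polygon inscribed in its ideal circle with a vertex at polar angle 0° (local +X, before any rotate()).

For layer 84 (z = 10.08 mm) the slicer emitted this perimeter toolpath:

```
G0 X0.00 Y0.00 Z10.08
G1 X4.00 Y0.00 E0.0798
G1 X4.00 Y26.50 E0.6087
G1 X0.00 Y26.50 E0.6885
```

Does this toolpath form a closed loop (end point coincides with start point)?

Start point (G0): (0.00, 0.00). End point (last G1): the path does not return to the start — open.

no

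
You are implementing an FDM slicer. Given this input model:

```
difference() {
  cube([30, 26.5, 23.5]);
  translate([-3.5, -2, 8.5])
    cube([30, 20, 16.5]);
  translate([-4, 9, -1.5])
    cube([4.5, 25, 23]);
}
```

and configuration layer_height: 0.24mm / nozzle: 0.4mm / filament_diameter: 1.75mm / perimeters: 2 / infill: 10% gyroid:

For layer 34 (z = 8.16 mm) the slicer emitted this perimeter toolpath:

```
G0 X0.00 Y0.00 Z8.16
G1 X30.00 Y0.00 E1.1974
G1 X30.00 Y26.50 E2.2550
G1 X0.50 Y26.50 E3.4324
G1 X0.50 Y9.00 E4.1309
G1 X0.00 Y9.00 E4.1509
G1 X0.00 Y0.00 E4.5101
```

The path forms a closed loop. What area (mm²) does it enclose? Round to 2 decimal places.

Apply the shoelace formula to the sequence of (X, Y) vertices; enclosed area = 786.25 mm².

786.25 mm²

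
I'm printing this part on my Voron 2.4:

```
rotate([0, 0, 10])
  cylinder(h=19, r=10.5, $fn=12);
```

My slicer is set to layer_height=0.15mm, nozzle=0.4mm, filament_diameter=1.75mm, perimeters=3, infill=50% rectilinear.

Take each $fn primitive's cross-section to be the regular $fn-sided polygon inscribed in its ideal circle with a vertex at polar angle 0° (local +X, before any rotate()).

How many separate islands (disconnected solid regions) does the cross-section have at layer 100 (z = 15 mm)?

1

At z = 15 mm: the r=10.5 cylinder contributes a regular 12-gon of circumradius 10.5; (whole slice rotated 10° about Z — lengths, areas and connectivity unchanged). Overall, the cross-section is a single solid region. Island count = 1.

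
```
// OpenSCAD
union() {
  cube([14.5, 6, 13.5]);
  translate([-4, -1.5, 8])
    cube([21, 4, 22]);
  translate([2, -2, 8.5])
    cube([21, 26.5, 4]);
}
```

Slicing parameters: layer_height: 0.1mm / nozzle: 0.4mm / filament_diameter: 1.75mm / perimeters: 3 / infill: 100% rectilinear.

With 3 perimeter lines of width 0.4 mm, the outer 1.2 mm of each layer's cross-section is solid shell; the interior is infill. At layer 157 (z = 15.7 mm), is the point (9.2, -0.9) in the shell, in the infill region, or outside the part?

shell

At z = 15.7 mm: the cube does not reach this height (z outside [0, 13.5]); the cube at (-4, -1.5) is present — its section is the full 21×4 rectangle; the cube at (2, -2) is not intersected at this z (z outside [8.5, 12.5]); Merging all regions: only the 21×4 cube at (-4, -1.5) is present, so the union is just that shape — 1 connected region. Overall, the cross-section is a single solid region. The nearest boundary edge runs (-4.00, -1.50)→(17.00, -1.50); distance from the point to it = 0.60 mm. The point is inside the cross-section, 0.60 mm from the nearest boundary — within the 1.2 mm shell band (3 × 0.4).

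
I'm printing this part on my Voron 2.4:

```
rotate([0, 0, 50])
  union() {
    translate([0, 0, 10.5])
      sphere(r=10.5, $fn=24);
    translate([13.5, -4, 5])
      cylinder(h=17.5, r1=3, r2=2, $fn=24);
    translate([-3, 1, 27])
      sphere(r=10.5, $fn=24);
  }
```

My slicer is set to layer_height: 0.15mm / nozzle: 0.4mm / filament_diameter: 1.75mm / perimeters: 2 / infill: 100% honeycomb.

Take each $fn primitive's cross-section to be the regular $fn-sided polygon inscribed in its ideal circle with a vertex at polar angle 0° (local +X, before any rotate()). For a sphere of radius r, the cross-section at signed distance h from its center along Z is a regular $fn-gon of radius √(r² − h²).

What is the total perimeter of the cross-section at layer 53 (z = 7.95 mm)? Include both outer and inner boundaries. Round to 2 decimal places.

81.56 mm

At z = 7.95 mm: the r=10.5 sphere contributes a regular 24-gon of circumradius √(10.5²−2.55²) = 10.186 (perimeter = 2·24·10.186·sin(180°/24) = 63.82 mm); the cone at (13.5, -4) contributes a regular 24-gon of circumradius 2.831 (interpolated between r1=3 and r2=2 at t=0.169) (perimeter = 2·24·2.831·sin(180°/24) = 17.74 mm); the sphere at (-3, 1) is not intersected at this z (|z−center|=19.050 > r=10.5); Combining (union): the 2 present regions are separate (no shared area or edge), so areas and boundary lengths simply add and each stays a separate island — boundary = 81.56 mm; (whole slice rotated 50° about Z — lengths, areas and connectivity unchanged). Overall, the cross-section has 2 separate islands. Total boundary length (outer) = 81.56 mm.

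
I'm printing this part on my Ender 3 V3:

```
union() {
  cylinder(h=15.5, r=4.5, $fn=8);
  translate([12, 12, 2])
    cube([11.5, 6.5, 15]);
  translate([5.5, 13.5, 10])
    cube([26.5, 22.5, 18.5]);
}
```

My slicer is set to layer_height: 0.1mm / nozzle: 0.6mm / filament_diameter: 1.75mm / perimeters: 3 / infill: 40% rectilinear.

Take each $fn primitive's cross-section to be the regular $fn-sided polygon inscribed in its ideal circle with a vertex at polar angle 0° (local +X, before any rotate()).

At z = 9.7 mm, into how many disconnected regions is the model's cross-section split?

2

At z = 9.7 mm: the r=4.5 cylinder contributes a regular 8-gon of circumradius 4.5; the 11.5×6.5 cube at (12, 12) contributes its full rectangle; the cube at (5.5, 13.5) is absent (z outside [10, 28.5]); Combining (union): the 2 present regions are separate (no shared area or edge), so areas and boundary lengths simply add and each stays a separate island — 2 connected regions. The result has 2 disconnected regions.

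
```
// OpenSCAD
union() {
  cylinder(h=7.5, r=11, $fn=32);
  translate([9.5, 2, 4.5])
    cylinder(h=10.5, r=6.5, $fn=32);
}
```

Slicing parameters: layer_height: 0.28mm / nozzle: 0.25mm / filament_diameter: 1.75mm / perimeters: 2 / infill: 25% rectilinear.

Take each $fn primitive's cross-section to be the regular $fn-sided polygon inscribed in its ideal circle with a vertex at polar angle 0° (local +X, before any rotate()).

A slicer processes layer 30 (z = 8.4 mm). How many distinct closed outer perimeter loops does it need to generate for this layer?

At z = 8.4 mm: the cylinder is not intersected at this z (z outside [0, 7.5]); the r=6.5 cylinder at (9.5, 2) contributes a regular 32-gon of circumradius 6.5; Merging all regions: only the r=6.5 cylinder at (9.5, 2) is present, so the union is just that shape — 1 connected region. The result has 1 disconnected region.

1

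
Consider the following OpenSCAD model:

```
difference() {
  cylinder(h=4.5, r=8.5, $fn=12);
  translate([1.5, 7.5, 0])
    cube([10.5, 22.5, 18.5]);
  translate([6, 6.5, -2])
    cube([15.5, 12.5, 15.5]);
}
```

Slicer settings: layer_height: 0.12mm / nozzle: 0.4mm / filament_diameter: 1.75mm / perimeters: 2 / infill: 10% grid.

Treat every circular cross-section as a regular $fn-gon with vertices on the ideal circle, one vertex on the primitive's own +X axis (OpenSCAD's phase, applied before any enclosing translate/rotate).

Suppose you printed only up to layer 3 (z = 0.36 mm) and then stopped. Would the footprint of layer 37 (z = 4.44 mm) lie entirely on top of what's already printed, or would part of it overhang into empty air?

entirely on top

Compare the two slices. At z = 0.36: the cylinder: section is a regular 12-gon, circumradius r=8.5 (area = (12/2)·8.500²·sin(360°/12) = 216.75 mm²); the cube at (1.5, 7.5) (footprint 10.5×22.5) is included at this height (area 236.25 mm²); the cube at (6, 6.5) is present — its section is the full 15.5×12.5 rectangle (area 193.75 mm²); After the difference (first − rest): starting from the r=8.5 cylinder (216.75 mm²), the 10.5×22.5 cube at (1.5, 7.5) partially overlaps it — only the 0.67 mm² overlap (of its 236.25 mm²) is removed, clipping the outline; the 15.5×12.5 cube at (6, 6.5) misses the remaining region (no effect) — area = 216.08 mm². At z = 4.44: the cylinder: section is a regular 12-gon, circumradius r=8.5 (area = (12/2)·8.500²·sin(360°/12) = 216.75 mm²); the cube at (1.5, 7.5) is present — its section is the full 10.5×22.5 rectangle (area 236.25 mm²); the cube at (6, 6.5) is present — its section is the full 15.5×12.5 rectangle (area 193.75 mm²); After the difference (first − rest): starting from the r=8.5 cylinder (216.75 mm²), the 10.5×22.5 cube at (1.5, 7.5) partially overlaps it — only the 0.67 mm² overlap (of its 236.25 mm²) is removed, clipping the outline; the 15.5×12.5 cube at (6, 6.5) misses the remaining region (no effect) — area = 216.08 mm². Checking containment: the cross-section at z = 4.44 is a subset of the cross-section at z = 0.36.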